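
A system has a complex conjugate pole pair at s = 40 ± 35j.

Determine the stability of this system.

Real part of poles is 40 (> 0, right half-plane). Unstable.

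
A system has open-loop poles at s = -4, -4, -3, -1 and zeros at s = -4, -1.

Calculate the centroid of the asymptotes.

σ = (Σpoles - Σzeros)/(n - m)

σ = (Σpoles - Σzeros)/(n - m) = (-12 - (-5))/(4 - 2) = -7/2 = -3.5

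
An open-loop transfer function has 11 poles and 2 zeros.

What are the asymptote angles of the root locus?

n - m = 11 - 2 = 9. Angles: θk = (2k + 1)·180°/9 = 20°, 60°, 100°, 140°, 180°, 220°, 260°, 300°, 340°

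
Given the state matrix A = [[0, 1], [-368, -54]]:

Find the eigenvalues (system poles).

det(A - λI) = λ² - (-54)λ + 368 = (λ - (-8))(λ - (-46)). Eigenvalues: -8, -46.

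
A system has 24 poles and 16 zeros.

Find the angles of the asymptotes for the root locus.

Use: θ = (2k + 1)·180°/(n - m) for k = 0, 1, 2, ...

n - m = 24 - 16 = 8. Angles: θk = (2k + 1)·180°/8 = 22.5°, 67.5°, 112.5°, 157.5°, 202.5°, 247.5°, 292.5°, 337.5°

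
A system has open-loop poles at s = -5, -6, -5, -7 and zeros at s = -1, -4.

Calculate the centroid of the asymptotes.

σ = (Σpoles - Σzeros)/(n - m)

σ = (Σpoles - Σzeros)/(n - m) = (-23 - (-5))/(4 - 2) = -18/2 = -9.0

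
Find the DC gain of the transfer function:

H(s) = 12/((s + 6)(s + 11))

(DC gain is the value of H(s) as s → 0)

DC gain = H(0) = 12/(6 × 11) = 12/66 = 0.1818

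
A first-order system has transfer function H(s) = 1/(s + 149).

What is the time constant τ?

For H(s) = 1/(s + 1/τ), the pole is at -1/τ = -149, so τ = 1/149 = 0.0067 s.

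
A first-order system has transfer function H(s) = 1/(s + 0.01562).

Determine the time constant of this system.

For H(s) = 1/(s + 1/τ), the pole is at -1/τ = -0.01562, so τ = 1/0.01562 = 64.02 s.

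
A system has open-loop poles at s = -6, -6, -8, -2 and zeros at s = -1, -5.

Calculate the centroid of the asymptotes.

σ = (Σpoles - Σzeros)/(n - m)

σ = (Σpoles - Σzeros)/(n - m) = (-22 - (-6))/(4 - 2) = -16/2 = -8.0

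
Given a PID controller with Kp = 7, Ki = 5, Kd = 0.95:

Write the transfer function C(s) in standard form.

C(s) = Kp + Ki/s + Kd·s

Substituting values: C(s) = 7 + 5/s + 0.95s = (0.95s² + 7s + 5)/s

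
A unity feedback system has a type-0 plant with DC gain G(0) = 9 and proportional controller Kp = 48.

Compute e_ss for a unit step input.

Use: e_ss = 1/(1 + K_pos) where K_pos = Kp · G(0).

K_pos = Kp · G(0) = 48 × 9 = 432. e_ss = 1/(1 + 432) = 0.0023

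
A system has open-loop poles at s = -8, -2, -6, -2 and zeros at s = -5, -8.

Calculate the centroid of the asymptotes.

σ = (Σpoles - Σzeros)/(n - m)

σ = (Σpoles - Σzeros)/(n - m) = (-18 - (-13))/(4 - 2) = -5/2 = -2.5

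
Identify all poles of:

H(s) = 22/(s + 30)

Pole is where denominator = 0: s + 30 = 0, so s = -30.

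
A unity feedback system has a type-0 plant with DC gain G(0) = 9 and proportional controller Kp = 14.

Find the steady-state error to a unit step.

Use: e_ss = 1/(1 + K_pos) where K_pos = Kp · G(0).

K_pos = Kp · G(0) = 14 × 9 = 126. e_ss = 1/(1 + 126) = 0.0079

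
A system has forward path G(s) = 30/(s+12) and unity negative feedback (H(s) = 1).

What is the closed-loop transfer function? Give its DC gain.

T(s) = G/(1+GH) = [30/(s+12)] / [1 + 30/(s+12)] = 30/(s+12+30) = 30/(s+42). DC gain = 30/42 = 0.7143.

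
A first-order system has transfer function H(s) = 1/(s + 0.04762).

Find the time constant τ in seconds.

For H(s) = 1/(s + 1/τ), the pole is at -1/τ = -0.04762, so τ = 1/0.04762 = 21 s.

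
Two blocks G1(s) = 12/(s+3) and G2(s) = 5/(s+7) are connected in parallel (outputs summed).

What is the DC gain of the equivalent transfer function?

Parallel: G_eq = G1 + G2. DC gain = G1(0) + G2(0) = 12/3 + 5/7 = 4 + 0.7143 = 4.7143.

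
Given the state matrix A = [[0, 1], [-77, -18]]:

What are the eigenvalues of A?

det(A - λI) = λ² - (-18)λ + 77 = (λ - (-11))(λ - (-7)). Eigenvalues: -11, -7.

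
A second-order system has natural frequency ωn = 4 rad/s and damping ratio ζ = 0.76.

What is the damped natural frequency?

ωd = ωn√(1 - ζ²) = 4√(1 - 0.76²) = 2.6 rad/s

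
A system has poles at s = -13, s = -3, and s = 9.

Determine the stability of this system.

Pole(s) at s = 9 are not in the left half-plane. System is unstable.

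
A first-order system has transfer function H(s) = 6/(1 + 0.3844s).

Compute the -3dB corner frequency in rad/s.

Corner frequency = 1/τ = 1/0.3844 = 2.601 rad/s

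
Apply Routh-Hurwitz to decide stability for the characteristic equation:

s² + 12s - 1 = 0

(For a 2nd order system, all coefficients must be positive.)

Coefficients: 1, 12, -1. c=-1 not positive, so system is unstable.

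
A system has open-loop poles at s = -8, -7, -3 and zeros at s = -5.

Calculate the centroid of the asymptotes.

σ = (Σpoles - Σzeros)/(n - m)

σ = (Σpoles - Σzeros)/(n - m) = (-18 - (-5))/(3 - 1) = -13/2 = -6.5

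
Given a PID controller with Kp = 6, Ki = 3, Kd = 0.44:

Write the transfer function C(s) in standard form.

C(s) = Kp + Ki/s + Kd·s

Substituting values: C(s) = 6 + 3/s + 0.44s = (0.44s² + 6s + 3)/s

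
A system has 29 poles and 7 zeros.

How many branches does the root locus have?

Root locus has n branches where n = number of poles = 29.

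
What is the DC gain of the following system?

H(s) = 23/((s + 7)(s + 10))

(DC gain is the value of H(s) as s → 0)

DC gain = H(0) = 23/(7 × 10) = 23/70 = 0.3286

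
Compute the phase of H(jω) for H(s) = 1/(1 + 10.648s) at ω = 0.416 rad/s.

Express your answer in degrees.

Phase = -arctan(ωτ) = -arctan(0.416 × 10.648) = -77.3°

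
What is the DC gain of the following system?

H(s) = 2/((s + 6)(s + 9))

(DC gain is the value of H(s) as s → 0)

DC gain = H(0) = 2/(6 × 9) = 2/54 = 0.0370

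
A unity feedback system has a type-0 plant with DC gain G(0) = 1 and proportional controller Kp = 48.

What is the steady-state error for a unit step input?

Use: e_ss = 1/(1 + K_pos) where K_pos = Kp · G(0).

K_pos = Kp · G(0) = 48 × 1 = 48. e_ss = 1/(1 + 48) = 0.0204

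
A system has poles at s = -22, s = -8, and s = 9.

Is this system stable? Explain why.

Pole(s) at s = 9 are not in the left half-plane. System is unstable.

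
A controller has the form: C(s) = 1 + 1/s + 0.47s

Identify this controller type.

This is a Proportional-Integral-Derivative (PID) controller.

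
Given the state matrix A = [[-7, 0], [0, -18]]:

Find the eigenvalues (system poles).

For diagonal matrix, eigenvalues are diagonal entries: λ₁ = -7, λ₂ = -18.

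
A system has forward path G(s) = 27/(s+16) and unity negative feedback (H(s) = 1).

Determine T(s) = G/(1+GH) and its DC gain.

T(s) = G/(1+GH) = [27/(s+16)] / [1 + 27/(s+16)] = 27/(s+16+27) = 27/(s+43). DC gain = 27/43 = 0.6279.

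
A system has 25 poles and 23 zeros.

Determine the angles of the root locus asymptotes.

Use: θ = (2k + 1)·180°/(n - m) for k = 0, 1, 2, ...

n - m = 25 - 23 = 2. Angles: θk = (2k + 1)·180°/2 = 90°, 270°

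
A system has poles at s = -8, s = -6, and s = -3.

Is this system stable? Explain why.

All poles are in the left half-plane. System is stable.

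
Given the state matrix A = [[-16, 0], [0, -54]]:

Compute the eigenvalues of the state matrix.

For diagonal matrix, eigenvalues are diagonal entries: λ₁ = -16, λ₂ = -54.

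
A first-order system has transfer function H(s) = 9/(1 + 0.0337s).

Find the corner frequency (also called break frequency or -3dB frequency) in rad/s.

Corner frequency = 1/τ = 1/0.0337 = 29.674 rad/s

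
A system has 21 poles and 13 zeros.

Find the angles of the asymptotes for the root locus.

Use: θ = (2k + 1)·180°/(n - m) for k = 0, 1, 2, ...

n - m = 21 - 13 = 8. Angles: θk = (2k + 1)·180°/8 = 22.5°, 67.5°, 112.5°, 157.5°, 202.5°, 247.5°, 292.5°, 337.5°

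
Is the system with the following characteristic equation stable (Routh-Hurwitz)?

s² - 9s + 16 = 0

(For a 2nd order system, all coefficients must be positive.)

Coefficients: 1, -9, 16. b=-9 not positive, so system is unstable.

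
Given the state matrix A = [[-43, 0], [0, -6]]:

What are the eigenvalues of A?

For diagonal matrix, eigenvalues are diagonal entries: λ₁ = -43, λ₂ = -6.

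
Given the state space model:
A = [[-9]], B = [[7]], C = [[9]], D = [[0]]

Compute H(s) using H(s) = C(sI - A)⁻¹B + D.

(sI - A)⁻¹ = 1/(s + 9). H(s) = 9 × 7/(s + 9) + 0 = 63/(s + 9).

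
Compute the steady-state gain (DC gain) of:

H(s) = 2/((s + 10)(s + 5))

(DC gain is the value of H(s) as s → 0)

DC gain = H(0) = 2/(10 × 5) = 2/50 = 0.04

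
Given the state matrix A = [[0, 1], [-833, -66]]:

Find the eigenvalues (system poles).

det(A - λI) = λ² - (-66)λ + 833 = (λ - (-17))(λ - (-49)). Eigenvalues: -17, -49.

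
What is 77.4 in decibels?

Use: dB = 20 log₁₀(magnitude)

dB = 20 log₁₀(77.4) = 37.8 dB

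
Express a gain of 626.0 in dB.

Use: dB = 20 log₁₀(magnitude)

dB = 20 log₁₀(626.0) = 55.9 dB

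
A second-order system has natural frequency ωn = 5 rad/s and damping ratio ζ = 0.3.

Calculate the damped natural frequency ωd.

ωd = ωn√(1 - ζ²) = 5√(1 - 0.3²) = 4.77 rad/s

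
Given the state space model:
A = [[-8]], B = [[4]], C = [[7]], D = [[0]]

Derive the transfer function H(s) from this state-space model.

(sI - A)⁻¹ = 1/(s + 8). H(s) = 7 × 4/(s + 8) + 0 = 28/(s + 8).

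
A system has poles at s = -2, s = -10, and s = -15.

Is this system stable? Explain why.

All poles are in the left half-plane. System is stable.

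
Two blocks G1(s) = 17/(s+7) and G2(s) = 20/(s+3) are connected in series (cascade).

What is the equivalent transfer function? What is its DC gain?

Series: multiply transfer functions. G_eq = 17/(s+7) × 20/(s+3) = 340/((s+7)(s+3)). DC gain = 340/(7×3) = 16.1905.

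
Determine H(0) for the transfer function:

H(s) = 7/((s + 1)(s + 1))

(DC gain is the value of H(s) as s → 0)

DC gain = H(0) = 7/(1 × 1) = 7/1 = 7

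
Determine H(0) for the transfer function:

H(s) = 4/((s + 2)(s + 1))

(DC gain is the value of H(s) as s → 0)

DC gain = H(0) = 4/(2 × 1) = 4/2 = 2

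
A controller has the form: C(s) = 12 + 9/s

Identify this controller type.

This is a Proportional-Integral (PI) controller.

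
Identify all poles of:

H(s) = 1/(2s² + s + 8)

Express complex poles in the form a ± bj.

Discriminant = 1² - 4×2×8 = 1 - 64 = -63 < 0, so the poles are a complex conjugate pair s = (-1 ± j√63)/(2×2). Real part = -1/(2×2) = -1/4 = -0.25; imaginary part = ±√63/(2×2) ≈ 1.9843. Poles: s = -0.25 ± 1.9843j.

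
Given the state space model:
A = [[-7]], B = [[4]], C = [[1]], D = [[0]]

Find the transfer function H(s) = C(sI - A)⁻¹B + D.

(sI - A)⁻¹ = 1/(s + 7). H(s) = 1 × 4/(s + 7) + 0 = 4/(s + 7).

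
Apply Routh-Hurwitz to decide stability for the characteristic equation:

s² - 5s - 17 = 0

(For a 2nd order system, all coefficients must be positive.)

Coefficients: 1, -5, -17. b=-5, c=-17 not positive, so system is unstable.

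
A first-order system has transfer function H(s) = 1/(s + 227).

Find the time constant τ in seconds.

For H(s) = 1/(s + 1/τ), the pole is at -1/τ = -227, so τ = 1/227 = 0.0044 s.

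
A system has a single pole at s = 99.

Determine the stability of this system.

Pole at s = 99 is in the right half-plane. Unstable.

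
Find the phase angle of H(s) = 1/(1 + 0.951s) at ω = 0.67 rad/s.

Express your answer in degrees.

Phase = -arctan(ωτ) = -arctan(0.67 × 0.951) = -32.5°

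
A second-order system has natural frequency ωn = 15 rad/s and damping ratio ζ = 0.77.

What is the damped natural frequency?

ωd = ωn√(1 - ζ²) = 15√(1 - 0.77²) = 9.57 rad/s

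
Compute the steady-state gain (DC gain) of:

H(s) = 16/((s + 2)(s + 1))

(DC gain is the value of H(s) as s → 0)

DC gain = H(0) = 16/(2 × 1) = 16/2 = 8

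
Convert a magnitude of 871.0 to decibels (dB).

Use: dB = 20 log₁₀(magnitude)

dB = 20 log₁₀(871.0) = 58.8 dB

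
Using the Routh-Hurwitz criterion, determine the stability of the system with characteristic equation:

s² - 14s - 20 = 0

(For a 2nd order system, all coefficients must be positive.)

Coefficients: 1, -14, -20. b=-14, c=-20 not positive, so system is unstable.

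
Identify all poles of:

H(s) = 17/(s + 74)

Pole is where denominator = 0: s + 74 = 0, so s = -74.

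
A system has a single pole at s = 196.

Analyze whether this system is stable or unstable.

Pole at s = 196 is in the right half-plane. Unstable.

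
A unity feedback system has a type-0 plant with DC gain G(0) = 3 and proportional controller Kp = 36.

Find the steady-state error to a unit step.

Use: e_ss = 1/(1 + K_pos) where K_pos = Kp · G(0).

K_pos = Kp · G(0) = 36 × 3 = 108. e_ss = 1/(1 + 108) = 0.0092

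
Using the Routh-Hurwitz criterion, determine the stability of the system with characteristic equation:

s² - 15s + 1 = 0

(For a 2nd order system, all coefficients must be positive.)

Coefficients: 1, -15, 1. b=-15 not positive, so system is unstable.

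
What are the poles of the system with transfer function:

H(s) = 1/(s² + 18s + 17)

Discriminant = 18² - 4×1×17 = 324 - 68 = 256 > 0, so two distinct real poles. Using quadratic formula: s = (-18 ± √256)/(2×1) = (-18 ± √256)/2, with √256 = 16. s₁ = -2/2 = -1, s₂ = -34/2 = -17. Poles: s₁ = -1, s₂ = -17.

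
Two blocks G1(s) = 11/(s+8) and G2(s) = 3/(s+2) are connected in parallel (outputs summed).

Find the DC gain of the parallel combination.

Parallel: G_eq = G1 + G2. DC gain = G1(0) + G2(0) = 11/8 + 3/2 = 1.375 + 1.5 = 2.875.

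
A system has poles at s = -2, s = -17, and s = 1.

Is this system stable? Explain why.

Pole(s) at s = 1 are not in the left half-plane. System is unstable.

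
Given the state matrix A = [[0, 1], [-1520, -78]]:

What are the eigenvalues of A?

det(A - λI) = λ² - (-78)λ + 1520 = (λ - (-38))(λ - (-40)). Eigenvalues: -38, -40.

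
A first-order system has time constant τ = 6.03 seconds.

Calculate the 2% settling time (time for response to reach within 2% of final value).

For first-order system, 2% settling time ≈ 4τ = 4 × 6.03 = 24.12 s.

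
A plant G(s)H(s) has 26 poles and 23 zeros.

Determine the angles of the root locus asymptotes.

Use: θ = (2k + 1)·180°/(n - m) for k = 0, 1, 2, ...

n - m = 26 - 23 = 3. Angles: θk = (2k + 1)·180°/3 = 60°, 180°, 300°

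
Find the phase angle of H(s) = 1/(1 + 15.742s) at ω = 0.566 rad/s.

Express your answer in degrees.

Phase = -arctan(ωτ) = -arctan(0.566 × 15.742) = -83.6°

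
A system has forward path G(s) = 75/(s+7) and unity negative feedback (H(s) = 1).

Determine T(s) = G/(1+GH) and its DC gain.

T(s) = G/(1+GH) = [75/(s+7)] / [1 + 75/(s+7)] = 75/(s+7+75) = 75/(s+82). DC gain = 75/82 = 0.9146.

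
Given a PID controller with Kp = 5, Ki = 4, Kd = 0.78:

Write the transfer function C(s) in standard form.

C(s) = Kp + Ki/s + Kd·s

Substituting values: C(s) = 5 + 4/s + 0.78s = (0.78s² + 5s + 4)/s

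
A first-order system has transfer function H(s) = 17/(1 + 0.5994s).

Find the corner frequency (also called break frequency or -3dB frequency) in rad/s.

Corner frequency = 1/τ = 1/0.5994 = 1.668 rad/s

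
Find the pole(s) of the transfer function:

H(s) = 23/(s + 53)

Pole is where denominator = 0: s + 53 = 0, so s = -53.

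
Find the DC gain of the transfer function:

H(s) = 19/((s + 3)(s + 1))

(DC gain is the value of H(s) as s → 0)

DC gain = H(0) = 19/(3 × 1) = 19/3 = 6.3333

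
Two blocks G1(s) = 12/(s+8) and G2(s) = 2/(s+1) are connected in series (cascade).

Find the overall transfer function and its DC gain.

Series: multiply transfer functions. G_eq = 12/(s+8) × 2/(s+1) = 24/((s+8)(s+1)). DC gain = 24/(8×1) = 3.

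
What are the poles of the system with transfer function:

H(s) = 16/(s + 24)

Pole is where denominator = 0: s + 24 = 0, so s = -24.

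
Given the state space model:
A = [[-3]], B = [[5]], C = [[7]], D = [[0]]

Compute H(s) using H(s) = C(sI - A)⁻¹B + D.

(sI - A)⁻¹ = 1/(s + 3). H(s) = 7 × 5/(s + 3) + 0 = 35/(s + 3).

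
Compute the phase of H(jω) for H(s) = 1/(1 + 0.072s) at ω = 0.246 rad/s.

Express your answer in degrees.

Phase = -arctan(ωτ) = -arctan(0.246 × 0.072) = -1.0°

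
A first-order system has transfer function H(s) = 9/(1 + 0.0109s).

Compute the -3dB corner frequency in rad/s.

Corner frequency = 1/τ = 1/0.0109 = 91.743 rad/s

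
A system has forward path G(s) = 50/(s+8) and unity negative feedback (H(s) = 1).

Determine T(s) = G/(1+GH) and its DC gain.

T(s) = G/(1+GH) = [50/(s+8)] / [1 + 50/(s+8)] = 50/(s+8+50) = 50/(s+58). DC gain = 50/58 = 0.8621.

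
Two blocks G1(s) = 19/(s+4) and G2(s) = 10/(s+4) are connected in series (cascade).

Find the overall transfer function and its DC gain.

Series: multiply transfer functions. G_eq = 19/(s+4) × 10/(s+4) = 190/((s+4)(s+4)). DC gain = 190/(4×4) = 11.875.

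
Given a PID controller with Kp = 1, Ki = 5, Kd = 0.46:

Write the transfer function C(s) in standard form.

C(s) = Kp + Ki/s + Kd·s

Substituting values: C(s) = 1 + 5/s + 0.46s = (0.46s² + s + 5)/s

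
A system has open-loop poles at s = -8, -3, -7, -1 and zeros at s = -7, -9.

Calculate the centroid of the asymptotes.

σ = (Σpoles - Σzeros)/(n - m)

σ = (Σpoles - Σzeros)/(n - m) = (-19 - (-16))/(4 - 2) = -3/2 = -1.5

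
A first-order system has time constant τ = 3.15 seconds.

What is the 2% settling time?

For first-order system, 2% settling time ≈ 4τ = 4 × 3.15 = 12.6 s.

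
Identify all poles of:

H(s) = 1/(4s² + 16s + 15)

Discriminant = 16² - 4×4×15 = 256 - 240 = 16 > 0, so two distinct real poles. Using quadratic formula: s = (-16 ± √16)/(2×4) = (-16 ± √16)/8, with √16 = 4. s₁ = -12/8 = -1.5, s₂ = -20/8 = -2.5. Poles: s₁ = -1.5, s₂ = -2.5.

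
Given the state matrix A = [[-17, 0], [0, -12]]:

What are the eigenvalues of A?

For diagonal matrix, eigenvalues are diagonal entries: λ₁ = -17, λ₂ = -12.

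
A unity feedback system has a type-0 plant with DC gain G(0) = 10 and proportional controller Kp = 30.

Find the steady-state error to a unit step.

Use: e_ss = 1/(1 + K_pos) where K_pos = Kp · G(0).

K_pos = Kp · G(0) = 30 × 10 = 300. e_ss = 1/(1 + 300) = 0.0033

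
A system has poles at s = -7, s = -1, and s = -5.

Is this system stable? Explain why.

All poles are in the left half-plane. System is stable.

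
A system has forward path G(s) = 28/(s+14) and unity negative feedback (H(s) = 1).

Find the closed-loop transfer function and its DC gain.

T(s) = G/(1+GH) = [28/(s+14)] / [1 + 28/(s+14)] = 28/(s+14+28) = 28/(s+42). DC gain = 28/42 = 0.6667.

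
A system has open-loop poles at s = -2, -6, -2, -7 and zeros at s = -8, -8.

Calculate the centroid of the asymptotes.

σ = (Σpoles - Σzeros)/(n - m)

σ = (Σpoles - Σzeros)/(n - m) = (-17 - (-16))/(4 - 2) = -1/2 = -0.5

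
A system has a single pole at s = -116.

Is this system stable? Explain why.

Pole at s = -116 is in the left half-plane. Stable.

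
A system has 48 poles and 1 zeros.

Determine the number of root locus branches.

Root locus has n branches where n = number of poles = 48.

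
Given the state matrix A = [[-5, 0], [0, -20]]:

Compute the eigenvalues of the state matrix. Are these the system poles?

For diagonal matrix, eigenvalues are diagonal entries: λ₁ = -5, λ₂ = -20. Eigenvalues of A = system poles.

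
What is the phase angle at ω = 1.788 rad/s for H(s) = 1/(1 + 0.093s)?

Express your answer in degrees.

Phase = -arctan(ωτ) = -arctan(1.788 × 0.093) = -9.4°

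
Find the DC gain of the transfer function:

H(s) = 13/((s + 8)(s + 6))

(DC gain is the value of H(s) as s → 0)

DC gain = H(0) = 13/(8 × 6) = 13/48 = 0.2708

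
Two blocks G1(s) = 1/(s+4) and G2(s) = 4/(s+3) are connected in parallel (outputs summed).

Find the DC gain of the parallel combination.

Parallel: G_eq = G1 + G2. DC gain = G1(0) + G2(0) = 1/4 + 4/3 = 0.25 + 1.3333 = 1.5833.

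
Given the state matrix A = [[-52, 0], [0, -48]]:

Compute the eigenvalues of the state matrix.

For diagonal matrix, eigenvalues are diagonal entries: λ₁ = -52, λ₂ = -48.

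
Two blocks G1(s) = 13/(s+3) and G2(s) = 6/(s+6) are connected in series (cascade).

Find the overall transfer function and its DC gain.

Series: multiply transfer functions. G_eq = 13/(s+3) × 6/(s+6) = 78/((s+3)(s+6)). DC gain = 78/(3×6) = 4.3333.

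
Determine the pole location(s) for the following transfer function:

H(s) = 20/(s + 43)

Pole is where denominator = 0: s + 43 = 0, so s = -43.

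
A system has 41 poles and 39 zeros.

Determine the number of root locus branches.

Root locus has n branches where n = number of poles = 41.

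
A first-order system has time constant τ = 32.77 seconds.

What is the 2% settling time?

For first-order system, 2% settling time ≈ 4τ = 4 × 32.77 = 131.08 s.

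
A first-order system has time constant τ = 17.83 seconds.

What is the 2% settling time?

For first-order system, 2% settling time ≈ 4τ = 4 × 17.83 = 71.32 s.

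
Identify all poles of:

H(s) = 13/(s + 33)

Pole is where denominator = 0: s + 33 = 0, so s = -33.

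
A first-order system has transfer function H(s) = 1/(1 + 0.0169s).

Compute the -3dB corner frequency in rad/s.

Corner frequency = 1/τ = 1/0.0169 = 59.172 rad/s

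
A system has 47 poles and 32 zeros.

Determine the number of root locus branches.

Root locus has n branches where n = number of poles = 47.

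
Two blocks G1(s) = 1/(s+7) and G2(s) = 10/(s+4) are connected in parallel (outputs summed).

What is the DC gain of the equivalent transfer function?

Parallel: G_eq = G1 + G2. DC gain = G1(0) + G2(0) = 1/7 + 10/4 = 0.1429 + 2.5 = 2.6429.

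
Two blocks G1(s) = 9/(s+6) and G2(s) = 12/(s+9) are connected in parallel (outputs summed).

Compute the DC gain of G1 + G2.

Parallel: G_eq = G1 + G2. DC gain = G1(0) + G2(0) = 9/6 + 12/9 = 1.5 + 1.3333 = 2.8333.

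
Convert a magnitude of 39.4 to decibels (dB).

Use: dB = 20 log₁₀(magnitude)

dB = 20 log₁₀(39.4) = 31.9 dB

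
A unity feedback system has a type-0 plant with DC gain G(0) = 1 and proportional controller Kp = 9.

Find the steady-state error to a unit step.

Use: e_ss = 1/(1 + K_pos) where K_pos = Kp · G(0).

K_pos = Kp · G(0) = 9 × 1 = 9. e_ss = 1/(1 + 9) = 0.1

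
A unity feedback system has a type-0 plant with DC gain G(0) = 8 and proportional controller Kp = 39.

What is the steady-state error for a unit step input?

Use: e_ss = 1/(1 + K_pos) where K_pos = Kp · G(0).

K_pos = Kp · G(0) = 39 × 8 = 312. e_ss = 1/(1 + 312) = 0.0032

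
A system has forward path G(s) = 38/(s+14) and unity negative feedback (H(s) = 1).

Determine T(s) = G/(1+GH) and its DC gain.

T(s) = G/(1+GH) = [38/(s+14)] / [1 + 38/(s+14)] = 38/(s+14+38) = 38/(s+52). DC gain = 38/52 = 0.7308.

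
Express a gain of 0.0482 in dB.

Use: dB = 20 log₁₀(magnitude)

dB = 20 log₁₀(0.0482) = -26.3 dB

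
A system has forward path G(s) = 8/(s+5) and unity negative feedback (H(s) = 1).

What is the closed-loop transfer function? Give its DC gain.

T(s) = G/(1+GH) = [8/(s+5)] / [1 + 8/(s+5)] = 8/(s+5+8) = 8/(s+13). DC gain = 8/13 = 0.6154.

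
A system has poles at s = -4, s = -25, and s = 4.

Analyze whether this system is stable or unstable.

Pole(s) at s = 4 are not in the left half-plane. System is unstable.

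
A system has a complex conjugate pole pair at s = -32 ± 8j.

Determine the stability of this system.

Real part of poles is -32 (< 0, left half-plane). Stable.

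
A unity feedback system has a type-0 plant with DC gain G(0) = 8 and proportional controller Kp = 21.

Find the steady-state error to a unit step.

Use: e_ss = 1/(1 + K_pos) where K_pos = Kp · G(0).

K_pos = Kp · G(0) = 21 × 8 = 168. e_ss = 1/(1 + 168) = 0.0059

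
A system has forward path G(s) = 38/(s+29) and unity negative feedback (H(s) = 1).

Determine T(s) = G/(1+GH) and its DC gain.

T(s) = G/(1+GH) = [38/(s+29)] / [1 + 38/(s+29)] = 38/(s+29+38) = 38/(s+67). DC gain = 38/67 = 0.5672.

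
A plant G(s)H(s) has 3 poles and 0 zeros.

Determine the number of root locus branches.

Root locus has n branches where n = number of poles = 3.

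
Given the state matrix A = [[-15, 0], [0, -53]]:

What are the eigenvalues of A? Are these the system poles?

For diagonal matrix, eigenvalues are diagonal entries: λ₁ = -15, λ₂ = -53. Eigenvalues of A = system poles.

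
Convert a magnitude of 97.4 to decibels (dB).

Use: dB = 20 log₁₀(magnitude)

dB = 20 log₁₀(97.4) = 39.8 dB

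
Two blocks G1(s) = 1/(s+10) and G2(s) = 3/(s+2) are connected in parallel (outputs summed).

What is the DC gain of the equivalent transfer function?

Parallel: G_eq = G1 + G2. DC gain = G1(0) + G2(0) = 1/10 + 3/2 = 0.1 + 1.5 = 1.6.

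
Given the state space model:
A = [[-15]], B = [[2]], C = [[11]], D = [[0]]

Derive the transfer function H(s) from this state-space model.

(sI - A)⁻¹ = 1/(s + 15). H(s) = 11 × 2/(s + 15) + 0 = 22/(s + 15).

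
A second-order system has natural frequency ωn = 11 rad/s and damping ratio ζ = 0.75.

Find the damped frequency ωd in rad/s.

ωd = ωn√(1 - ζ²) = 11√(1 - 0.75²) = 7.28 rad/s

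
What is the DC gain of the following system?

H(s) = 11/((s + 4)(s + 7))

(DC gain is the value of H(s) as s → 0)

DC gain = H(0) = 11/(4 × 7) = 11/28 = 0.3929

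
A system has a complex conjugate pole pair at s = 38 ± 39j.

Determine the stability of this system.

Real part of poles is 38 (> 0, right half-plane). Unstable.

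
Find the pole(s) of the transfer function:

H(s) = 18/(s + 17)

Pole is where denominator = 0: s + 17 = 0, so s = -17.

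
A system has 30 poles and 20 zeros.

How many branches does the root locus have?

Root locus has n branches where n = number of poles = 30.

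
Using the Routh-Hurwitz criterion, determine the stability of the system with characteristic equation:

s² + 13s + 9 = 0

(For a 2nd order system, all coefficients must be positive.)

Coefficients: 1, 13, 9. All positive, so system is stable.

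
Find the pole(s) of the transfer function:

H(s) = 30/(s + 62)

Pole is where denominator = 0: s + 62 = 0, so s = -62.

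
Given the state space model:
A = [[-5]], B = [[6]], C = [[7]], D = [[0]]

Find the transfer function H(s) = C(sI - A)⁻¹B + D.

(sI - A)⁻¹ = 1/(s + 5). H(s) = 7 × 6/(s + 5) + 0 = 42/(s + 5).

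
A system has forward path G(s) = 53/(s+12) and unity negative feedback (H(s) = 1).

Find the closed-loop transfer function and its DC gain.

T(s) = G/(1+GH) = [53/(s+12)] / [1 + 53/(s+12)] = 53/(s+12+53) = 53/(s+65). DC gain = 53/65 = 0.8154.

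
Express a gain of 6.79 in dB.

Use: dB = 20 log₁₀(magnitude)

dB = 20 log₁₀(6.79) = 16.6 dB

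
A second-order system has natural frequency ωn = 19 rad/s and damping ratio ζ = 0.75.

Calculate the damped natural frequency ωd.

ωd = ωn√(1 - ζ²) = 19√(1 - 0.75²) = 12.57 rad/s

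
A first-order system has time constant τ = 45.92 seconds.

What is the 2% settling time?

For first-order system, 2% settling time ≈ 4τ = 4 × 45.92 = 183.68 s.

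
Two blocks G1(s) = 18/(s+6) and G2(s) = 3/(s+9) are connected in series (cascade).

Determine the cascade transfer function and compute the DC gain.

Series: multiply transfer functions. G_eq = 18/(s+6) × 3/(s+9) = 54/((s+6)(s+9)). DC gain = 54/(6×9) = 1.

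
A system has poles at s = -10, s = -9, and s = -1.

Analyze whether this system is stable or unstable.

All poles are in the left half-plane. System is stable.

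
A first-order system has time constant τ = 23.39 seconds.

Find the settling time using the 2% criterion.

For first-order system, 2% settling time ≈ 4τ = 4 × 23.39 = 93.56 s.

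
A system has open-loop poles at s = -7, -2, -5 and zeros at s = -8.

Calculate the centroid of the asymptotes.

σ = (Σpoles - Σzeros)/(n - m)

σ = (Σpoles - Σzeros)/(n - m) = (-14 - (-8))/(3 - 1) = -6/2 = -3.0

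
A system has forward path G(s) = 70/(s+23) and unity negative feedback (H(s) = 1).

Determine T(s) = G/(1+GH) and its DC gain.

T(s) = G/(1+GH) = [70/(s+23)] / [1 + 70/(s+23)] = 70/(s+23+70) = 70/(s+93). DC gain = 70/93 = 0.7527.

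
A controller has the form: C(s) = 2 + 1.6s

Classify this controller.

This is a Proportional-Derivative (PD) controller.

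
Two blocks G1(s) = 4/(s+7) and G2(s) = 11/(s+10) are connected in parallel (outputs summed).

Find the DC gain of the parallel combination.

Parallel: G_eq = G1 + G2. DC gain = G1(0) + G2(0) = 4/7 + 11/10 = 0.5714 + 1.1 = 1.6714.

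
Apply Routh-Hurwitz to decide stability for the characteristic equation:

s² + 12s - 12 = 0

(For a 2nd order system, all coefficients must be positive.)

Coefficients: 1, 12, -12. c=-12 not positive, so system is unstable.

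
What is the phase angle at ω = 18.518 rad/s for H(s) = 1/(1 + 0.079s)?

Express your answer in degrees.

Phase = -arctan(ωτ) = -arctan(18.518 × 0.079) = -55.6°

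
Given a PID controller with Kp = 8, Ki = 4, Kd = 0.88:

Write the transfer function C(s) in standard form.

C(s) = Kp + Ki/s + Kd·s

Substituting values: C(s) = 8 + 4/s + 0.88s = (0.88s² + 8s + 4)/s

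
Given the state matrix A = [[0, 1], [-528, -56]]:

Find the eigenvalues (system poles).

det(A - λI) = λ² - (-56)λ + 528 = (λ - (-44))(λ - (-12)). Eigenvalues: -44, -12.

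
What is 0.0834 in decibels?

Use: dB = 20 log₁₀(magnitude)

dB = 20 log₁₀(0.0834) = -21.6 dB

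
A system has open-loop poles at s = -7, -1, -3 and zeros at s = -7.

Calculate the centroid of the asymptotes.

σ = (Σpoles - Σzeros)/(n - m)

σ = (Σpoles - Σzeros)/(n - m) = (-11 - (-7))/(3 - 1) = -4/2 = -2.0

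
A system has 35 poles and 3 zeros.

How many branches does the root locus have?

Root locus has n branches where n = number of poles = 35.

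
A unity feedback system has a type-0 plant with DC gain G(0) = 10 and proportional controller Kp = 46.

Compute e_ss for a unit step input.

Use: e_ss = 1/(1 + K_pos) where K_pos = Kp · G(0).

K_pos = Kp · G(0) = 46 × 10 = 460. e_ss = 1/(1 + 460) = 0.0022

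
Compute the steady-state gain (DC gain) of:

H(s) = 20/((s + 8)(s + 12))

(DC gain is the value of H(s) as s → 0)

DC gain = H(0) = 20/(8 × 12) = 20/96 = 0.2083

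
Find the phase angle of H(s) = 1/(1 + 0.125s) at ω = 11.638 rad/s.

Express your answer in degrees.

Phase = -arctan(ωτ) = -arctan(11.638 × 0.125) = -55.5°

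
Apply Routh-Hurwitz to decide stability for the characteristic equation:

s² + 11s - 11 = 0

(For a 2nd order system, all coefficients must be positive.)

Coefficients: 1, 11, -11. c=-11 not positive, so system is unstable.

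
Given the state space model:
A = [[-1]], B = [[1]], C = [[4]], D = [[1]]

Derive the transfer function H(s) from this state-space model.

(sI - A)⁻¹ = 1/(s + 1). H(s) = 4×1/(s + 1) + 1 = (s + 5)/(s + 1).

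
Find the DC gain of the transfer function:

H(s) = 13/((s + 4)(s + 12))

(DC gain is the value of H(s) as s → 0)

DC gain = H(0) = 13/(4 × 12) = 13/48 = 0.2708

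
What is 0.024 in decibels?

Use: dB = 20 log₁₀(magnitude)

dB = 20 log₁₀(0.024) = -32.4 dB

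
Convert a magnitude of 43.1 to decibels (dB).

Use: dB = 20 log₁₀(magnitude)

dB = 20 log₁₀(43.1) = 32.7 dB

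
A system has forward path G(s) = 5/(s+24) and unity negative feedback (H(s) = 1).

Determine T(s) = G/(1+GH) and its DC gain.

T(s) = G/(1+GH) = [5/(s+24)] / [1 + 5/(s+24)] = 5/(s+24+5) = 5/(s+29). DC gain = 5/29 = 0.1724.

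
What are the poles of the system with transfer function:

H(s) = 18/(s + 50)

Pole is where denominator = 0: s + 50 = 0, so s = -50.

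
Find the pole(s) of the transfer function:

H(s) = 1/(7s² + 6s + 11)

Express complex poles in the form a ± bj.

Discriminant = 6² - 4×7×11 = 36 - 308 = -272 < 0, so the poles are a complex conjugate pair s = (-6 ± j√272)/(2×7). Real part = -6/(2×7) = -6/14 ≈ -0.4286; imaginary part = ±√272/(2×7) ≈ 1.1780. Poles: s = -0.4286 ± 1.1780j.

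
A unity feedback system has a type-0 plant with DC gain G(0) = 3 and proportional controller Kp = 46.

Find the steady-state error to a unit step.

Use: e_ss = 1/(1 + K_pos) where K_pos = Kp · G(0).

K_pos = Kp · G(0) = 46 × 3 = 138. e_ss = 1/(1 + 138) = 0.0072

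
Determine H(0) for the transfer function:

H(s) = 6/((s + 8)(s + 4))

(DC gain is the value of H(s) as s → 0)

DC gain = H(0) = 6/(8 × 4) = 6/32 = 0.1875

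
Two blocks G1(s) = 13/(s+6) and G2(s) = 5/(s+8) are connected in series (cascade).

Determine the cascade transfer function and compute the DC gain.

Series: multiply transfer functions. G_eq = 13/(s+6) × 5/(s+8) = 65/((s+6)(s+8)). DC gain = 65/(6×8) = 1.3542.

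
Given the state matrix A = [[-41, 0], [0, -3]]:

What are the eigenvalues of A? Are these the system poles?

For diagonal matrix, eigenvalues are diagonal entries: λ₁ = -41, λ₂ = -3. Eigenvalues of A = system poles.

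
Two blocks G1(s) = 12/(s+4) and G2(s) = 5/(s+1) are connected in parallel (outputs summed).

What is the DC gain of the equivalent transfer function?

Parallel: G_eq = G1 + G2. DC gain = G1(0) + G2(0) = 12/4 + 5/1 = 3 + 5 = 8.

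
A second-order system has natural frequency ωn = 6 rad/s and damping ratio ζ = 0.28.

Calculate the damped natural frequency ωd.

ωd = ωn√(1 - ζ²) = 6√(1 - 0.28²) = 5.76 rad/s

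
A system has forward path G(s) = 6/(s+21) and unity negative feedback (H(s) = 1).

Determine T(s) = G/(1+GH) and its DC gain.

T(s) = G/(1+GH) = [6/(s+21)] / [1 + 6/(s+21)] = 6/(s+21+6) = 6/(s+27). DC gain = 6/27 = 0.2222.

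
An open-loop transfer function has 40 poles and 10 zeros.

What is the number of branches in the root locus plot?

Root locus has n branches where n = number of poles = 40.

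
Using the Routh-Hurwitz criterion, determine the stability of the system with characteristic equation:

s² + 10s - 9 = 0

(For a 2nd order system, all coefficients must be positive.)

Coefficients: 1, 10, -9. c=-9 not positive, so system is unstable.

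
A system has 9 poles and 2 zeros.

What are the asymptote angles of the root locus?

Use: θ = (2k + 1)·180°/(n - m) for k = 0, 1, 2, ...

n - m = 9 - 2 = 7. Angles: θk = (2k + 1)·180°/7 = 25.71°, 77.14°, 128.57°, 180°, 231.43°, 282.86°, 334.29°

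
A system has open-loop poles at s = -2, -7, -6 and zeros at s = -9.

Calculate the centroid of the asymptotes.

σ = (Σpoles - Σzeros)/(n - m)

σ = (Σpoles - Σzeros)/(n - m) = (-15 - (-9))/(3 - 1) = -6/2 = -3.0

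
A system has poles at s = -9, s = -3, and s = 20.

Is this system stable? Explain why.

Pole(s) at s = 20 are not in the left half-plane. System is unstable.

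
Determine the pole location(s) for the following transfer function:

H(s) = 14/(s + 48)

Pole is where denominator = 0: s + 48 = 0, so s = -48.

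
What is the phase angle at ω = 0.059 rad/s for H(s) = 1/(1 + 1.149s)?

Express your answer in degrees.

Phase = -arctan(ωτ) = -arctan(0.059 × 1.149) = -3.9°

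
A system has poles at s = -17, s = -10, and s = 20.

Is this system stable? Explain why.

Pole(s) at s = 20 are not in the left half-plane. System is unstable.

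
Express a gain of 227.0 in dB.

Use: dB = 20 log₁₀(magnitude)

dB = 20 log₁₀(227.0) = 47.1 dB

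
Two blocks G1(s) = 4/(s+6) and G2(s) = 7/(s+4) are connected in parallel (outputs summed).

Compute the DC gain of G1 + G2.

Parallel: G_eq = G1 + G2. DC gain = G1(0) + G2(0) = 4/6 + 7/4 = 0.6667 + 1.75 = 2.4167.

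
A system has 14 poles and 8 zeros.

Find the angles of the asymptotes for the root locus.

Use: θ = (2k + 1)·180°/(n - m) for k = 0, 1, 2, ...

n - m = 14 - 8 = 6. Angles: θk = (2k + 1)·180°/6 = 30°, 90°, 150°, 210°, 270°, 330°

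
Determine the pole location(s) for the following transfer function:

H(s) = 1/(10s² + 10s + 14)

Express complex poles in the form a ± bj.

Discriminant = 10² - 4×10×14 = 100 - 560 = -460 < 0, so the poles are a complex conjugate pair s = (-10 ± j√460)/(2×10). Real part = -10/(2×10) = -10/20 = -0.5; imaginary part = ±√460/(2×10) ≈ 1.0724. Poles: s = -0.5 ± 1.0724j.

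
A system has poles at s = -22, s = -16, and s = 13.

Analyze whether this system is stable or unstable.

Pole(s) at s = 13 are not in the left half-plane. System is unstable.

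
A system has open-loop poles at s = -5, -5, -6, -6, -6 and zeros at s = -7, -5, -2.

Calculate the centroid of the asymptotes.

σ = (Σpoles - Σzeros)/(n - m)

σ = (Σpoles - Σzeros)/(n - m) = (-28 - (-14))/(5 - 3) = -14/2 = -7.0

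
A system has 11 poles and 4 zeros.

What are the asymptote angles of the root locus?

n - m = 11 - 4 = 7. Angles: θk = (2k + 1)·180°/7 = 25.71°, 77.14°, 128.57°, 180°, 231.43°, 282.86°, 334.29°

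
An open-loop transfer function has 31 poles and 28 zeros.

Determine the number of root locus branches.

Root locus has n branches where n = number of poles = 31.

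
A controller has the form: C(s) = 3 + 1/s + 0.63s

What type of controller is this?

This is a Proportional-Integral-Derivative (PID) controller.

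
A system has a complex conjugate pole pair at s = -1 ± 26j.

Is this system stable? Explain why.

Real part of poles is -1 (< 0, left half-plane). Stable.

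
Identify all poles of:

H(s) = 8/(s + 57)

Pole is where denominator = 0: s + 57 = 0, so s = -57.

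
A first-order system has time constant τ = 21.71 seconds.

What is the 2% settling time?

For first-order system, 2% settling time ≈ 4τ = 4 × 21.71 = 86.84 s.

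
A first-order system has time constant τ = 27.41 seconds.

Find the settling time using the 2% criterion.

For first-order system, 2% settling time ≈ 4τ = 4 × 27.41 = 109.64 s.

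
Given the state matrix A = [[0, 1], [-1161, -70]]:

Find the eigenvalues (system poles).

det(A - λI) = λ² - (-70)λ + 1161 = (λ - (-27))(λ - (-43)). Eigenvalues: -27, -43.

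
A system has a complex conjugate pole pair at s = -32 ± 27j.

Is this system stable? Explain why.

Real part of poles is -32 (< 0, left half-plane). Stable.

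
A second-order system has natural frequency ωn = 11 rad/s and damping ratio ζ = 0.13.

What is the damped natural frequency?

ωd = ωn√(1 - ζ²) = 11√(1 - 0.13²) = 10.91 rad/s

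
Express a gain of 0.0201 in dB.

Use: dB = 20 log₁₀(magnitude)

dB = 20 log₁₀(0.0201) = -33.9 dB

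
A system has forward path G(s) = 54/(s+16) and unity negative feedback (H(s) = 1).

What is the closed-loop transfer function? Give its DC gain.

T(s) = G/(1+GH) = [54/(s+16)] / [1 + 54/(s+16)] = 54/(s+16+54) = 54/(s+70). DC gain = 54/70 = 0.7714.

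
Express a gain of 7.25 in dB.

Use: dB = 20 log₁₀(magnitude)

dB = 20 log₁₀(7.25) = 17.2 dB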